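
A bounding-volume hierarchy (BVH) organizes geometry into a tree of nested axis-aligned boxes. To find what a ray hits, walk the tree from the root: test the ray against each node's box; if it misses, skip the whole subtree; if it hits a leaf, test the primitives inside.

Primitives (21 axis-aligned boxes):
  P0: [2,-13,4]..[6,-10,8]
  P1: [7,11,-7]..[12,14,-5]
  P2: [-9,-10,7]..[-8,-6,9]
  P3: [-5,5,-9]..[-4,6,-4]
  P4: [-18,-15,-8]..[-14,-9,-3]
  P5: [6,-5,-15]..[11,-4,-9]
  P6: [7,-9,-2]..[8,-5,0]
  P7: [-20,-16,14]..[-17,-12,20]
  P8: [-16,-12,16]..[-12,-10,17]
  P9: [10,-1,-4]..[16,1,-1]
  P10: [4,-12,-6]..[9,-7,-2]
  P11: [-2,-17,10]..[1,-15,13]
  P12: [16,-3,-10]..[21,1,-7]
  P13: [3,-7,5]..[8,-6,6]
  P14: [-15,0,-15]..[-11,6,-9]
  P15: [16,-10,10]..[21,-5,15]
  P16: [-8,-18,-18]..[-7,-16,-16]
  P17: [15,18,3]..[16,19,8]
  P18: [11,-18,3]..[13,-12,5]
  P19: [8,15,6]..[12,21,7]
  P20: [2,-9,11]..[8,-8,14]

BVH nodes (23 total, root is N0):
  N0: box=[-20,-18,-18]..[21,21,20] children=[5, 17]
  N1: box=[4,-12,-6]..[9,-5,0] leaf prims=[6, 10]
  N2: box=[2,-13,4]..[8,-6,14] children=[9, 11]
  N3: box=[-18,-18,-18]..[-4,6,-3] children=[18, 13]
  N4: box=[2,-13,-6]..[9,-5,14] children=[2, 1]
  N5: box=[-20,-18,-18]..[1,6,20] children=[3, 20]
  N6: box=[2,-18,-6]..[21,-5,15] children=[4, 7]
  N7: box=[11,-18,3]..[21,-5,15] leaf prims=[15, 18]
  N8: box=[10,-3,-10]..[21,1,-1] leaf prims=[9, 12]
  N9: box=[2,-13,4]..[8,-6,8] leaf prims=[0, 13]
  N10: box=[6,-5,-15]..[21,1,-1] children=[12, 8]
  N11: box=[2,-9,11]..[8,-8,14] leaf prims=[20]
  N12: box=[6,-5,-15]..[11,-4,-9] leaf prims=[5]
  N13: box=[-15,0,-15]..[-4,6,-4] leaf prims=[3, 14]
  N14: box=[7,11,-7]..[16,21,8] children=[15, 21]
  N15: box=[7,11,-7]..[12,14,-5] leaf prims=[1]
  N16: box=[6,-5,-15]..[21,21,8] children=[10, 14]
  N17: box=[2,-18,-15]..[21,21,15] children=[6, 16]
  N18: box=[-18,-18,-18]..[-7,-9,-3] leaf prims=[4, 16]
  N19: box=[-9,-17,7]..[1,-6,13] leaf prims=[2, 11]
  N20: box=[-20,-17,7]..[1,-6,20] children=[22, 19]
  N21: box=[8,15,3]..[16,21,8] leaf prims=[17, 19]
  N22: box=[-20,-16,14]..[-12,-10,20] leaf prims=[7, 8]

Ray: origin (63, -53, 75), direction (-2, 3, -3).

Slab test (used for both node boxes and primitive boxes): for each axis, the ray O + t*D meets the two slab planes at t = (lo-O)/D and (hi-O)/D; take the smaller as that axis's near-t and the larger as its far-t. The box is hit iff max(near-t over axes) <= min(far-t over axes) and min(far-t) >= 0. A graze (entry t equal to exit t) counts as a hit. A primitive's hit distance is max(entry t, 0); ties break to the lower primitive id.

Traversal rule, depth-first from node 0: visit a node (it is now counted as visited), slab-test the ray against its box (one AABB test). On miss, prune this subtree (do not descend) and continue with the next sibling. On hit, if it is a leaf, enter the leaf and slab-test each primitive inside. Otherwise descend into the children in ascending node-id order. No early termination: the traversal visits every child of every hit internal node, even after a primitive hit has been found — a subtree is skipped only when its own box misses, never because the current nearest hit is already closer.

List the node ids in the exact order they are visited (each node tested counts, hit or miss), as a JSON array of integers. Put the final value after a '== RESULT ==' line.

Trace the traversal:
N0 x:[21,83/2] y:[35/3,74/3] z:[55/3,31] -> hit [21,74/3], descend [5, 17]
  N5 x:[31,83/2] y:[35/3,59/3] z:[55/3,31] -> miss, prune
  N17 x:[21,61/2] y:[35/3,74/3] z:[20,30] -> hit [21,74/3], descend [6, 16]
    N6 x:[21,61/2] y:[35/3,16] z:[20,27] -> miss, prune
    N16 x:[21,57/2] y:[16,74/3] z:[67/3,30] -> hit [67/3,74/3], descend [10, 14]
      N10 x:[21,57/2] y:[16,18] z:[76/3,30] -> miss, prune
      N14 x:[47/2,28] y:[64/3,74/3] z:[67/3,82/3] -> hit [47/2,74/3], descend [15, 21]
        N15 x:[51/2,28] y:[64/3,67/3] z:[80/3,82/3] -> miss, prune
        N21 x:[47/2,55/2] y:[68/3,74/3] z:[67/3,24] -> hit [47/2,24] leaf, test {P17@t=71/3, P19(miss)}

order=[0, 5, 17, 6, 16, 10, 14, 15, 21]  |boxes|=9  |leaves|=1  hit=P17

== RESULT ==
[0, 5, 17, 6, 16, 10, 14, 15, 21]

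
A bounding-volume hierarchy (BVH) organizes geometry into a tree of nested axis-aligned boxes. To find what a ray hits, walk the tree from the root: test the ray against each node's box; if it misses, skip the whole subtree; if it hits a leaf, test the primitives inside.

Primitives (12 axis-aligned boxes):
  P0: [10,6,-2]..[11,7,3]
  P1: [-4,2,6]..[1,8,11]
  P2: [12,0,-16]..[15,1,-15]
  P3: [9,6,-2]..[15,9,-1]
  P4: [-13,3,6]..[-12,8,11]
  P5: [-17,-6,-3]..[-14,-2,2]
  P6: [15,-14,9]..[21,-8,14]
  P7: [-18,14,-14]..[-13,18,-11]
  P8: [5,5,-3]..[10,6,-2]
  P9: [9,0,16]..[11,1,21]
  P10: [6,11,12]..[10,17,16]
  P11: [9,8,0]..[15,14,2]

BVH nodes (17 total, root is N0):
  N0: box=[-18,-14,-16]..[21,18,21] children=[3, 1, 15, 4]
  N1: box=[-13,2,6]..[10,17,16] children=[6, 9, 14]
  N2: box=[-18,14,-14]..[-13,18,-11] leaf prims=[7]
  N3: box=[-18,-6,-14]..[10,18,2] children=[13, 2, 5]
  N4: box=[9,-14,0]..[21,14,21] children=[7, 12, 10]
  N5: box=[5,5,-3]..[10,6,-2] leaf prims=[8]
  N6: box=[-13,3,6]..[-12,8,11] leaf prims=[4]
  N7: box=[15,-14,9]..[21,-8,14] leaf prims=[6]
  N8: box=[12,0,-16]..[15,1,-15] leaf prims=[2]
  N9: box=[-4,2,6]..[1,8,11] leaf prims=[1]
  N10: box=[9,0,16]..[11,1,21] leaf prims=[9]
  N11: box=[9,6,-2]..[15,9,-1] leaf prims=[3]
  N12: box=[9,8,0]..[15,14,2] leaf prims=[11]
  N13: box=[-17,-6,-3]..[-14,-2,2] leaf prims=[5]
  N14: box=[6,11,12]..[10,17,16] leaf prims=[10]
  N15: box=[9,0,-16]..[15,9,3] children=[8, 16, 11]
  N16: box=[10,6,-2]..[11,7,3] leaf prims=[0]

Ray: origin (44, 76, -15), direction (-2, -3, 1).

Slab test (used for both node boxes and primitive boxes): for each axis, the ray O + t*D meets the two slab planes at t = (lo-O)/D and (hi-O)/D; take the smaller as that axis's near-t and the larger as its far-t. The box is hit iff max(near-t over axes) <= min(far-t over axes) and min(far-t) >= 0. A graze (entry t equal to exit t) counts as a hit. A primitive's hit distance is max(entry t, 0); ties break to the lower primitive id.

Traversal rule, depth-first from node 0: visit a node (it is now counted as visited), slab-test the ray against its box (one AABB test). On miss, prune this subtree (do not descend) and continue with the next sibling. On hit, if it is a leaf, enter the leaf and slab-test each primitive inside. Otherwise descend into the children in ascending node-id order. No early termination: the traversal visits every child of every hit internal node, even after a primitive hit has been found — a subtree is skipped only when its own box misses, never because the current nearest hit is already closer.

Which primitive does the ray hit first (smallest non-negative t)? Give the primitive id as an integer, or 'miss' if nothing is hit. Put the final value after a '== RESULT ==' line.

Trace the traversal:
N0 x:[23/2,31] y:[58/3,30] z:[-1,36] -> hit [58/3,30], descend [1, 3, 4, 15]
  N1 x:[17,57/2] y:[59/3,74/3] z:[21,31] -> hit [21,74/3], descend [6, 9, 14]
    N6 x:[28,57/2] y:[68/3,73/3] z:[21,26] -> miss, prune
    N9 x:[43/2,24] y:[68/3,74/3] z:[21,26] -> hit [68/3,24] leaf, test {P1@t=68/3}
    N14 x:[17,19] y:[59/3,65/3] z:[27,31] -> miss, prune
  N3 x:[17,31] y:[58/3,82/3] z:[1,17] -> miss, prune
  N4 x:[23/2,35/2] y:[62/3,30] z:[15,36] -> miss, prune
  N15 x:[29/2,35/2] y:[67/3,76/3] z:[-1,18] -> miss, prune

order=[0, 1, 6, 9, 14, 3, 4, 15]  |boxes|=8  |leaves|=1  hit=P1

== RESULT ==
1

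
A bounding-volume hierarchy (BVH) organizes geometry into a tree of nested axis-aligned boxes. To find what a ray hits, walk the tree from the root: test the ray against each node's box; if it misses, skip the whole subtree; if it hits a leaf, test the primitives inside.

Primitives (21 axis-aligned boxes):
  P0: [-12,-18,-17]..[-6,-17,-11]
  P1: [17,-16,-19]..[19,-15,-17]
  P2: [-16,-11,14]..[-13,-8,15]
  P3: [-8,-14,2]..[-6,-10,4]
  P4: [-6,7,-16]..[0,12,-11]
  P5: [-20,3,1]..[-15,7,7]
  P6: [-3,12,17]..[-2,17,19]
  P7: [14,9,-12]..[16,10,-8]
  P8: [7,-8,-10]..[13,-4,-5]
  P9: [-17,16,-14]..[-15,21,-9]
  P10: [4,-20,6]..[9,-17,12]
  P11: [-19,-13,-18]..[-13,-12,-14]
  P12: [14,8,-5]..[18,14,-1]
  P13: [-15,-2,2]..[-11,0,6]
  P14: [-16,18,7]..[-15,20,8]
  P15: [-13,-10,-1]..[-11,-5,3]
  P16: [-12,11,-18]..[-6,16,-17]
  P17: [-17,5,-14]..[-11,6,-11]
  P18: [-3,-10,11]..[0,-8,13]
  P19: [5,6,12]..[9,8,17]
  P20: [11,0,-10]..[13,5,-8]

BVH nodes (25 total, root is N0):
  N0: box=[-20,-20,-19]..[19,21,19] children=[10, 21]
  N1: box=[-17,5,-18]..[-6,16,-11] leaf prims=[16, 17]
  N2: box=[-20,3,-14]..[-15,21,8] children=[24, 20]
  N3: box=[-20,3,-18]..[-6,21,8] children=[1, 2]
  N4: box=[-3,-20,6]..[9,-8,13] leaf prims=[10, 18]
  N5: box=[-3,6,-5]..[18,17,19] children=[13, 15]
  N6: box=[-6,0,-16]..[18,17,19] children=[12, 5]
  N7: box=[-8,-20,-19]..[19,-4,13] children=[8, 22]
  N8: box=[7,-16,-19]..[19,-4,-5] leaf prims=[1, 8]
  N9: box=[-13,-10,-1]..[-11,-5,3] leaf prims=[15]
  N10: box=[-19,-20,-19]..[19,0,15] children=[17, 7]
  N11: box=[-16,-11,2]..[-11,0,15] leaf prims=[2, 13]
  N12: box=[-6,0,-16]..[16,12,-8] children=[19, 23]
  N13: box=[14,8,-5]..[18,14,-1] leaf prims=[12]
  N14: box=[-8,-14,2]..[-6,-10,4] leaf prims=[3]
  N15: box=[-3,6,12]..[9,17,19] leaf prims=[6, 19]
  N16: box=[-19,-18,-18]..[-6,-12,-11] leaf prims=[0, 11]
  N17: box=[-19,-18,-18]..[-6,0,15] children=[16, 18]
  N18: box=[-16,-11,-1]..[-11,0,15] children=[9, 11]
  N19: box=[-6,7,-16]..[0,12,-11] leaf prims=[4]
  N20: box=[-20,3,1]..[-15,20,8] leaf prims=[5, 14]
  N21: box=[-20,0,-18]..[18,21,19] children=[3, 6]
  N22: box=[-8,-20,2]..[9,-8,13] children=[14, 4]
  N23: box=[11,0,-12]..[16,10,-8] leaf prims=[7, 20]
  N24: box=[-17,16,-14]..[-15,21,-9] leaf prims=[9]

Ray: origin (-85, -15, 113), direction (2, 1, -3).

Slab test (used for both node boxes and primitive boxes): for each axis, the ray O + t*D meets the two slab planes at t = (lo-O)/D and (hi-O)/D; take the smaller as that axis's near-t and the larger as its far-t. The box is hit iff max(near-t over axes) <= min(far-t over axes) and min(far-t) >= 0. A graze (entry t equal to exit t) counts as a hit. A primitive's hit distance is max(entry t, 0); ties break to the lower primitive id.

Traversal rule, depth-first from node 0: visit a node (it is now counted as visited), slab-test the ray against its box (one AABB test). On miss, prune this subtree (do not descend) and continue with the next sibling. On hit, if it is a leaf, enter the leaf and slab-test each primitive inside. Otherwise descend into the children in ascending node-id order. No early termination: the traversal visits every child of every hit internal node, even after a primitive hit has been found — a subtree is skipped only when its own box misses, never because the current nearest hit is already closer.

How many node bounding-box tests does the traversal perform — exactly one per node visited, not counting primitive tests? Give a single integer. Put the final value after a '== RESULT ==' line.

Trace the traversal:
N0 x:[65/2,52] y:[-5,36] z:[94/3,44] -> hit [65/2,36], descend [10, 21]
  N10 x:[33,52] y:[-5,15] z:[98/3,44] -> miss, prune
  N21 x:[65/2,103/2] y:[15,36] z:[94/3,131/3] -> hit [65/2,36], descend [3, 6]
    N3 x:[65/2,79/2] y:[18,36] z:[35,131/3] -> hit [35,36], descend [1, 2]
      N1 x:[34,79/2] y:[20,31] z:[124/3,131/3] -> miss, prune
      N2 x:[65/2,35] y:[18,36] z:[35,127/3] -> hit [35,35], descend [20, 24]
        N20 x:[65/2,35] y:[18,35] z:[35,112/3] -> hit [35,35] leaf, test {P5(miss), P14@t=35}
        N24 x:[34,35] y:[31,36] z:[122/3,127/3] -> miss, prune
    N6 x:[79/2,103/2] y:[15,32] z:[94/3,43] -> miss, prune

Visited [0, 10, 21, 3, 1, 2, 20, 24, 6]. Tests: 9 box, 1 leaf. Nearest: P14.

== RESULT ==
9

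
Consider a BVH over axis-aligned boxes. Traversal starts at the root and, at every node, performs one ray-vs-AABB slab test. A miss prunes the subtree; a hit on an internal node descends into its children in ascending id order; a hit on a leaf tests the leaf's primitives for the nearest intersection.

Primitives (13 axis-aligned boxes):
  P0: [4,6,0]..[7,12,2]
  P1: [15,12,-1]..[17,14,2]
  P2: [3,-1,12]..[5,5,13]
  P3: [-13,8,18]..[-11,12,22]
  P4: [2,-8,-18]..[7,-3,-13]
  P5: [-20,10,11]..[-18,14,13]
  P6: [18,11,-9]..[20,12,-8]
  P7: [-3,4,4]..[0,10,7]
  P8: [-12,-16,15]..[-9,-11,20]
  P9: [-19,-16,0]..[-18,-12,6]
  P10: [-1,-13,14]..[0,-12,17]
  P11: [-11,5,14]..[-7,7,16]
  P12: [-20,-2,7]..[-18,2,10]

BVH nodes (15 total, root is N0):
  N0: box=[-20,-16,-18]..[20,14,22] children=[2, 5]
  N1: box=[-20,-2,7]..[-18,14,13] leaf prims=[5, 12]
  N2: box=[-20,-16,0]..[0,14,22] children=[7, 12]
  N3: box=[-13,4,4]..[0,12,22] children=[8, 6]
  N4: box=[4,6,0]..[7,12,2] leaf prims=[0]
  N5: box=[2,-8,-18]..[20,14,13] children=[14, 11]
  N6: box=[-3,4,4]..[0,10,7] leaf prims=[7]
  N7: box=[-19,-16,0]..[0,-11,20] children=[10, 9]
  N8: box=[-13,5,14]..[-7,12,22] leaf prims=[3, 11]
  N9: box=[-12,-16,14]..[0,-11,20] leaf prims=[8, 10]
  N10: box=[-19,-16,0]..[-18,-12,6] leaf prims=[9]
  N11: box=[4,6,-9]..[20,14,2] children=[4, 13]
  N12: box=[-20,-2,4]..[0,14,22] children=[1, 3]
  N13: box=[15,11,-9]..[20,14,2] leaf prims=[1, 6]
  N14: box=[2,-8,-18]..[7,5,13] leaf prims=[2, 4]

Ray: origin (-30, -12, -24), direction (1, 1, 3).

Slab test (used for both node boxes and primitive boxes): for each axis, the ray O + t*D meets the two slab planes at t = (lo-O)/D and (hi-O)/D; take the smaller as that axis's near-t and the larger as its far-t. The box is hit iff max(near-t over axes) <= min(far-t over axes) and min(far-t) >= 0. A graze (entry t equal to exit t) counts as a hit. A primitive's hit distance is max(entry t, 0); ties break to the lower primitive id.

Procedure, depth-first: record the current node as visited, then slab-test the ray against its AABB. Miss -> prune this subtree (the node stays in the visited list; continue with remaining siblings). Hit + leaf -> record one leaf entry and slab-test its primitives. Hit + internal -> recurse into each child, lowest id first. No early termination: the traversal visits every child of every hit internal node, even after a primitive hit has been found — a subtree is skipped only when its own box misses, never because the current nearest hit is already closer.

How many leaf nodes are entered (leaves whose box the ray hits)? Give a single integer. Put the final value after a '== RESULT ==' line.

Traverse from the root:
N0 x:[10,50] y:[-4,26] z:[2,46/3] -> hit [10,46/3], descend [2, 5]
  N2 x:[10,30] y:[-4,26] z:[8,46/3] -> hit [10,46/3], descend [7, 12]
    N7 x:[11,30] y:[-4,1] z:[8,44/3] -> miss, prune
    N12 x:[10,30] y:[10,26] z:[28/3,46/3] -> hit [10,46/3], descend [1, 3]
      N1 x:[10,12] y:[10,26] z:[31/3,37/3] -> hit [31/3,12] leaf, test {P5(miss), P12@t=31/3}
      N3 x:[17,30] y:[16,24] z:[28/3,46/3] -> miss, prune
  N5 x:[32,50] y:[4,26] z:[2,37/3] -> miss, prune

7 AABB tests over nodes [0, 2, 7, 12, 1, 3, 5]; 1 leaf entered; closest P12.

== RESULT ==
1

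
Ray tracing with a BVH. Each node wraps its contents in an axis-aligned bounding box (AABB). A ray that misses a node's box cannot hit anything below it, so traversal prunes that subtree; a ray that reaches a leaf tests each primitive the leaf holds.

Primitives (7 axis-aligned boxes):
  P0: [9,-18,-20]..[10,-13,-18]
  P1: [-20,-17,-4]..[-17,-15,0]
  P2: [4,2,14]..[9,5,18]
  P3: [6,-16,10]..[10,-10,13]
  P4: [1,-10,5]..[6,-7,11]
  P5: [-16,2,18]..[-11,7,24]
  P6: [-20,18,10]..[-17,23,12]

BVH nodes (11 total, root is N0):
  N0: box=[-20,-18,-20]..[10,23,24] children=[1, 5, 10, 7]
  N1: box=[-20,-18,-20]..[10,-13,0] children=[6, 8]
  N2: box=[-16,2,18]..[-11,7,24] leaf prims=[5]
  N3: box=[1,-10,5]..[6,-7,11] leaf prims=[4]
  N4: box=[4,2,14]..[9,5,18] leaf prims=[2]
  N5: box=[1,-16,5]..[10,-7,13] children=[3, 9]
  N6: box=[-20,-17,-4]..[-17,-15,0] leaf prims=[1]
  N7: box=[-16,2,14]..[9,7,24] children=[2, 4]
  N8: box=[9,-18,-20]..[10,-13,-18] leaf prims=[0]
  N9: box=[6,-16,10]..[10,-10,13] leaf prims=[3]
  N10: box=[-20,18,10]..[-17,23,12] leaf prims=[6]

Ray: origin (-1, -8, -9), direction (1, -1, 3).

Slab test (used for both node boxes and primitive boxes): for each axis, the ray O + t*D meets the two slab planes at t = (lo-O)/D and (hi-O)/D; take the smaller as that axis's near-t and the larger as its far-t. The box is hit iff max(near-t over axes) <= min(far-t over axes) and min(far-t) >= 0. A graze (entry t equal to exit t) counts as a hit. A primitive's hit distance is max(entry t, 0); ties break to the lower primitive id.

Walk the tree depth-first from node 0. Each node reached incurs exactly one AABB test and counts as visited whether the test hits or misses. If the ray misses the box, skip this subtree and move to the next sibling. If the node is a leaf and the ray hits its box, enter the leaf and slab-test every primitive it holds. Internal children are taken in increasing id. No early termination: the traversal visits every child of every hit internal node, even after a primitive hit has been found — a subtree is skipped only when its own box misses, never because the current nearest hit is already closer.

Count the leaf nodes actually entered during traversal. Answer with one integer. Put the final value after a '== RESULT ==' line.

Walk:
N0 x:[-19,11] y:[-31,10] z:[-11/3,11] -> hit [-11/3,10], descend [1, 5, 7, 10]
  N1 x:[-19,11] y:[5,10] z:[-11/3,3] -> miss, prune
  N5 x:[2,11] y:[-1,8] z:[14/3,22/3] -> hit [14/3,22/3], descend [3, 9]
    N3 x:[2,7] y:[-1,2] z:[14/3,20/3] -> miss, prune
    N9 x:[7,11] y:[2,8] z:[19/3,22/3] -> hit [7,22/3] leaf, test {P3@t=7}
  N7 x:[-15,10] y:[-15,-10] z:[23/3,11] -> miss, prune
  N10 x:[-19,-16] y:[-31,-26] z:[19/3,7] -> miss, prune

order=[0, 1, 5, 3, 9, 7, 10]  |boxes|=7  |leaves|=1  hit=P3

== RESULT ==
1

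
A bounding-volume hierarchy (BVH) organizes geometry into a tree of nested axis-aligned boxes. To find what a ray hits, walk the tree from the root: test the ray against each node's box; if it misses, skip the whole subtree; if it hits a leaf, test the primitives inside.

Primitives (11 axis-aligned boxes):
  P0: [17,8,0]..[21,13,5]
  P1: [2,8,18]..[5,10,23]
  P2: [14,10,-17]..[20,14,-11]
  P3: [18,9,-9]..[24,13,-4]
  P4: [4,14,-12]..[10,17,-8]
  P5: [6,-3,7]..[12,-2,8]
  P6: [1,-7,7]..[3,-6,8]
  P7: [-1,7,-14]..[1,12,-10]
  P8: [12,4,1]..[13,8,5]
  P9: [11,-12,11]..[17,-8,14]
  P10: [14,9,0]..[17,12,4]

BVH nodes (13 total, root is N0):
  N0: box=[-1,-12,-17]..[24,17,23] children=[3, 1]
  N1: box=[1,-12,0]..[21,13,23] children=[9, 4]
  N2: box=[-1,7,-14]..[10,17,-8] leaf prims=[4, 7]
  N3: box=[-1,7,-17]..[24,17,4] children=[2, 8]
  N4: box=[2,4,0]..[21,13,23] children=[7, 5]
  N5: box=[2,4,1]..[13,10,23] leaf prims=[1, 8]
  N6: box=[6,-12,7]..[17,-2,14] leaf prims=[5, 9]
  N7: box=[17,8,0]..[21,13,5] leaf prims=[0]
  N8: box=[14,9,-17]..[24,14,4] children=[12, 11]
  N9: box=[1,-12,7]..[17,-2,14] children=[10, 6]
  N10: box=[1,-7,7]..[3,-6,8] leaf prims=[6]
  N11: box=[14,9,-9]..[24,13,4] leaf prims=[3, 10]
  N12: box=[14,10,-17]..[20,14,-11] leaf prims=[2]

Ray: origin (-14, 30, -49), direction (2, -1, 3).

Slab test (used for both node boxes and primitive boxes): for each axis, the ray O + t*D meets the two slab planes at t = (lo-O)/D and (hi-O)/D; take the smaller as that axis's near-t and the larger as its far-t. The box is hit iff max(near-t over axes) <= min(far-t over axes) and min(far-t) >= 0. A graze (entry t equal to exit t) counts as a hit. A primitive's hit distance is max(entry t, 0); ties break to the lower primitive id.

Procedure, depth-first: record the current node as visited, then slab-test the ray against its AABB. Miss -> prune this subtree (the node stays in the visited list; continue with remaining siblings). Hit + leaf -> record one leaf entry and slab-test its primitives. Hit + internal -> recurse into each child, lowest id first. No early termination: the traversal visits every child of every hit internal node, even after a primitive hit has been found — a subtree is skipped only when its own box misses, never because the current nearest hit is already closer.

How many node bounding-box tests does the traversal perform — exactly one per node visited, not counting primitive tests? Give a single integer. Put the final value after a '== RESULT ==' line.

Traverse from the root:
N0 x:[13/2,19] y:[13,42] z:[32/3,24] -> hit [13,19], descend [1, 3]
  N1 x:[15/2,35/2] y:[17,42] z:[49/3,24] -> hit [17,35/2], descend [4, 9]
    N4 x:[8,35/2] y:[17,26] z:[49/3,24] -> hit [17,35/2], descend [5, 7]
      N5 x:[8,27/2] y:[20,26] z:[50/3,24] -> miss, prune
      N7 x:[31/2,35/2] y:[17,22] z:[49/3,18] -> hit [17,35/2] leaf, test {P0@t=17}
    N9 x:[15/2,31/2] y:[32,42] z:[56/3,21] -> miss, prune
  N3 x:[13/2,19] y:[13,23] z:[32/3,53/3] -> hit [13,53/3], descend [2, 8]
    N2 x:[13/2,12] y:[13,23] z:[35/3,41/3] -> miss, prune
    N8 x:[14,19] y:[16,21] z:[32/3,53/3] -> hit [16,53/3], descend [11, 12]
      N11 x:[14,19] y:[17,21] z:[40/3,53/3] -> hit [17,53/3] leaf, test {P3(miss), P10(miss)}
      N12 x:[14,17] y:[16,20] z:[32/3,38/3] -> miss, prune

11 AABB tests over nodes [0, 1, 4, 5, 7, 9, 3, 2, 8, 11, 12]; 2 leaves entered; closest P0.

== RESULT ==
11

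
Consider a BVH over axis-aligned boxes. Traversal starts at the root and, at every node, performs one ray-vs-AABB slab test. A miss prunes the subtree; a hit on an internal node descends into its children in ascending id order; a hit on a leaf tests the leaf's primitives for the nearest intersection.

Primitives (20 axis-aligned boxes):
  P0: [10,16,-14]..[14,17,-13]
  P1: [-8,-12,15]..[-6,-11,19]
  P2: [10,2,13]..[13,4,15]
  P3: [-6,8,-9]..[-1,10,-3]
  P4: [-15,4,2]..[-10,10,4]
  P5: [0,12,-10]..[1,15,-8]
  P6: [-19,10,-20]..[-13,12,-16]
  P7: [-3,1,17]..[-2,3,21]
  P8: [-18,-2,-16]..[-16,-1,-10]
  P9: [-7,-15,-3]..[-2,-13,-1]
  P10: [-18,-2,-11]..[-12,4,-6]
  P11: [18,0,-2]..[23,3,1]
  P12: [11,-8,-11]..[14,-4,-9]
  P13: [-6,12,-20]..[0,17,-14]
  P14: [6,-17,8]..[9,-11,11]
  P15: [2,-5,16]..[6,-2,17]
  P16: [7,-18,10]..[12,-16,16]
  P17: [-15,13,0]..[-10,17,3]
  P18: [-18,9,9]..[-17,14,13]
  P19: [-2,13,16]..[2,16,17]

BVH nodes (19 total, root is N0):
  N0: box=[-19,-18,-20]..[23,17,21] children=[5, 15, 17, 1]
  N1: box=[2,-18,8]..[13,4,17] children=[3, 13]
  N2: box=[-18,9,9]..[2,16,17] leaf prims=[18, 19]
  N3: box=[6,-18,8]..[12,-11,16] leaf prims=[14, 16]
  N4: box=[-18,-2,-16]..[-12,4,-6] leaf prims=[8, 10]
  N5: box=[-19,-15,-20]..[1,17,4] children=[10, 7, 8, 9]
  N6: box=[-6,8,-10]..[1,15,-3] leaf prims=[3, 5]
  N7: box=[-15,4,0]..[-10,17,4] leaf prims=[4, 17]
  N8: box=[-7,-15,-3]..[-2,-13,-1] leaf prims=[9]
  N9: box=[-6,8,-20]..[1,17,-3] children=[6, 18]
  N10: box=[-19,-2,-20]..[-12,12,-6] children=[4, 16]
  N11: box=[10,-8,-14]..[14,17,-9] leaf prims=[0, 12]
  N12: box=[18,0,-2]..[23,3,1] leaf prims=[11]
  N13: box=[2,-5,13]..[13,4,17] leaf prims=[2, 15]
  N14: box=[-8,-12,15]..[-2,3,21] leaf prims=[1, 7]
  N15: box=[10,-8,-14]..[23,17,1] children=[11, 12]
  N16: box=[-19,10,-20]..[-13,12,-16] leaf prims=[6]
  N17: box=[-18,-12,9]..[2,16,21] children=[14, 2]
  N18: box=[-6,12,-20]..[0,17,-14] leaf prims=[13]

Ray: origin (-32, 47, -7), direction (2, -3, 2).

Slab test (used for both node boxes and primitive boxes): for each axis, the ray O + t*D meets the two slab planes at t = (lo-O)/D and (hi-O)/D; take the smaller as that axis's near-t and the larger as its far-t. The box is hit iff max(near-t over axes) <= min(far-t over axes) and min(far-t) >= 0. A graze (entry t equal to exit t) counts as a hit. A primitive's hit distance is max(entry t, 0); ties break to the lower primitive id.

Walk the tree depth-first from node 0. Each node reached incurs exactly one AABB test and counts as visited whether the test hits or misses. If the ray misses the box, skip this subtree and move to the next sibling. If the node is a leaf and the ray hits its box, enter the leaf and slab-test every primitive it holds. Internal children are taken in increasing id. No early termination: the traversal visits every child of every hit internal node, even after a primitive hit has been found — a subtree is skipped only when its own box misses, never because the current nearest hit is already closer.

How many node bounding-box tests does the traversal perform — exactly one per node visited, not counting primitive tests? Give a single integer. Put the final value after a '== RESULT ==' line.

Walk:
N0 x:[13/2,55/2] y:[10,65/3] z:[-13/2,14] -> hit [10,14], descend [1, 5, 15, 17]
  N1 x:[17,45/2] y:[43/3,65/3] z:[15/2,12] -> miss, prune
  N5 x:[13/2,33/2] y:[10,62/3] z:[-13/2,11/2] -> miss, prune
  N15 x:[21,55/2] y:[10,55/3] z:[-7/2,4] -> miss, prune
  N17 x:[7,17] y:[31/3,59/3] z:[8,14] -> hit [31/3,14], descend [2, 14]
    N2 x:[7,17] y:[31/3,38/3] z:[8,12] -> hit [31/3,12] leaf, test {P18(miss), P19(miss)}
    N14 x:[12,15] y:[44/3,59/3] z:[11,14] -> miss, prune

Visited [0, 1, 5, 15, 17, 2, 14]. Tests: 7 box, 1 leaf. Nearest: miss.

== RESULT ==
7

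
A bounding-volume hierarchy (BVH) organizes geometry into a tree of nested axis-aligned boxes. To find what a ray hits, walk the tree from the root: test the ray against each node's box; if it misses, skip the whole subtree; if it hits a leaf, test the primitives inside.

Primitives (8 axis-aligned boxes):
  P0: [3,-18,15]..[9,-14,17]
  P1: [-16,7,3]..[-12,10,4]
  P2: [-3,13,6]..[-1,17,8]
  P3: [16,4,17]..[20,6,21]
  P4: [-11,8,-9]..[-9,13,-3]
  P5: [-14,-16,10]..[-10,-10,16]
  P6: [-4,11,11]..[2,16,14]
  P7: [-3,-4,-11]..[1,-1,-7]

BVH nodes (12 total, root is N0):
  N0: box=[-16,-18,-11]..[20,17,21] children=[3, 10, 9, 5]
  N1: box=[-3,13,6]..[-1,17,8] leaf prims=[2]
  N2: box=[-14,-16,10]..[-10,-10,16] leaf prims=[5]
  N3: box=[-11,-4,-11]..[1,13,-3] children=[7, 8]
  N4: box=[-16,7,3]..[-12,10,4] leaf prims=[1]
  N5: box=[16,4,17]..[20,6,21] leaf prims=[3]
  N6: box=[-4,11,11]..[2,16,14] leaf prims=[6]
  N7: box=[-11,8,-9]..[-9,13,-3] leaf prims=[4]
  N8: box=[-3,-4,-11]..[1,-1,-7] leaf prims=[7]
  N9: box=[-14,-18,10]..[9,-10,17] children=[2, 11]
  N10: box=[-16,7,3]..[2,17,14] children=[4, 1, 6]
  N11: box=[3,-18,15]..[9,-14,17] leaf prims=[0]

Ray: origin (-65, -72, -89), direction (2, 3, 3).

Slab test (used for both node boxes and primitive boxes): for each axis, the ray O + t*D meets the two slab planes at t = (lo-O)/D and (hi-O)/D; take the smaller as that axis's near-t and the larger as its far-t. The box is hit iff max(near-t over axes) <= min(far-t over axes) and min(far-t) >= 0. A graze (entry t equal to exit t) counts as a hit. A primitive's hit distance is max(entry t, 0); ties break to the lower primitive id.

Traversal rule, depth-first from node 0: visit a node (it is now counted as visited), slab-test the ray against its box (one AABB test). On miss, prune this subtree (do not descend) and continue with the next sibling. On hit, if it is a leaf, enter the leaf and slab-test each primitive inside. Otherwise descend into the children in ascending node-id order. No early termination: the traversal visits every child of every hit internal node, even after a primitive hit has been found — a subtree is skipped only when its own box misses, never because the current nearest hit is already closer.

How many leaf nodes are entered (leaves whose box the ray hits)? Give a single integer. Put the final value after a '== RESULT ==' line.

Traverse from the root:
N0 x:[49/2,85/2] y:[18,89/3] z:[26,110/3] -> hit [26,89/3], descend [3, 5, 9, 10]
  N3 x:[27,33] y:[68/3,85/3] z:[26,86/3] -> hit [27,85/3], descend [7, 8]
    N7 x:[27,28] y:[80/3,85/3] z:[80/3,86/3] -> hit [27,28] leaf, test {P4@t=27}
    N8 x:[31,33] y:[68/3,71/3] z:[26,82/3] -> miss, prune
  N5 x:[81/2,85/2] y:[76/3,26] z:[106/3,110/3] -> miss, prune
  N9 x:[51/2,37] y:[18,62/3] z:[33,106/3] -> miss, prune
  N10 x:[49/2,67/2] y:[79/3,89/3] z:[92/3,103/3] -> miss, prune

Visited [0, 3, 7, 8, 5, 9, 10]. Tests: 7 box, 1 leaf. Nearest: P4.

== RESULT ==
1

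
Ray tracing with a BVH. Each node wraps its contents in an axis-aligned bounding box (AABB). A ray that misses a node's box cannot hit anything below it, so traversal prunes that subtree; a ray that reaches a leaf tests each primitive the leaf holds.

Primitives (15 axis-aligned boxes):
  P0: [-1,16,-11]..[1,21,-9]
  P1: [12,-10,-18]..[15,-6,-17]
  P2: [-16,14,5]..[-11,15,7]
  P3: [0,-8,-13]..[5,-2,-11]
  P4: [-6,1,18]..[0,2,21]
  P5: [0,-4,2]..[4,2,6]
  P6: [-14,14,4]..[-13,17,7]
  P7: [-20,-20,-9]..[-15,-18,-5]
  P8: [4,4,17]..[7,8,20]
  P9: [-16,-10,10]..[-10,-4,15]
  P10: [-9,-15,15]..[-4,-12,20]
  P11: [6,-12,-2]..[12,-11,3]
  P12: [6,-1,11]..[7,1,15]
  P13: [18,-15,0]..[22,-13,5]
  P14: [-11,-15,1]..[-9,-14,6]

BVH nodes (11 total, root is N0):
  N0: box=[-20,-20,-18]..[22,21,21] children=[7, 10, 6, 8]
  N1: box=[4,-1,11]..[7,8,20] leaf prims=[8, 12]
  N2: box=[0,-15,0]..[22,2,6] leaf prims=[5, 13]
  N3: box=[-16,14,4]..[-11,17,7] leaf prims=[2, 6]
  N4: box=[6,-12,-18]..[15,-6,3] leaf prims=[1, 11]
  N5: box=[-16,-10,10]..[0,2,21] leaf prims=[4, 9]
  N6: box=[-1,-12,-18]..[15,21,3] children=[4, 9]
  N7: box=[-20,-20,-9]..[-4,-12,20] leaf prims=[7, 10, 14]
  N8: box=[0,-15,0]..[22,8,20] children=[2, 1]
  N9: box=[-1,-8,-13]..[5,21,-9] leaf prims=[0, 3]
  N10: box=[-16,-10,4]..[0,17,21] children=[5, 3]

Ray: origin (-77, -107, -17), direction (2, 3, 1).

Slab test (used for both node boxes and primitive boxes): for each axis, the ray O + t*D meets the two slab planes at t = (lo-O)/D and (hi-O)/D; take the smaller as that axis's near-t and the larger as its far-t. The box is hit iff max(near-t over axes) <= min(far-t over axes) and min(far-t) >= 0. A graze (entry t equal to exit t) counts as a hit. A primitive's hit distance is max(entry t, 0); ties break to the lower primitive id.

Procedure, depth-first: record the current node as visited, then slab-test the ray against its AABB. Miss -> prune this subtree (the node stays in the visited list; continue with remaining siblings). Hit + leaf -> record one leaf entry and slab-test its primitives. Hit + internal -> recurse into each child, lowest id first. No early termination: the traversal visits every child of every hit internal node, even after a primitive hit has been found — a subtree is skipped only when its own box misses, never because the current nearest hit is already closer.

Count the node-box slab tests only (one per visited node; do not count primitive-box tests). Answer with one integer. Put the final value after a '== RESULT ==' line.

Traverse from the root:
N0 x:[57/2,99/2] y:[29,128/3] z:[-1,38] -> hit [29,38], descend [6, 7, 8, 10]
  N6 x:[38,46] y:[95/3,128/3] z:[-1,20] -> miss, prune
  N7 x:[57/2,73/2] y:[29,95/3] z:[8,37] -> hit [29,95/3] leaf, test {P7(miss), P10(miss), P14(miss)}
  N8 x:[77/2,99/2] y:[92/3,115/3] z:[17,37] -> miss, prune
  N10 x:[61/2,77/2] y:[97/3,124/3] z:[21,38] -> hit [97/3,38], descend [3, 5]
    N3 x:[61/2,33] y:[121/3,124/3] z:[21,24] -> miss, prune
    N5 x:[61/2,77/2] y:[97/3,109/3] z:[27,38] -> hit [97/3,109/3] leaf, test {P4@t=36, P9(miss)}

7 AABB tests over nodes [0, 6, 7, 8, 10, 3, 5]; 2 leaves entered; closest P4.

== RESULT ==
7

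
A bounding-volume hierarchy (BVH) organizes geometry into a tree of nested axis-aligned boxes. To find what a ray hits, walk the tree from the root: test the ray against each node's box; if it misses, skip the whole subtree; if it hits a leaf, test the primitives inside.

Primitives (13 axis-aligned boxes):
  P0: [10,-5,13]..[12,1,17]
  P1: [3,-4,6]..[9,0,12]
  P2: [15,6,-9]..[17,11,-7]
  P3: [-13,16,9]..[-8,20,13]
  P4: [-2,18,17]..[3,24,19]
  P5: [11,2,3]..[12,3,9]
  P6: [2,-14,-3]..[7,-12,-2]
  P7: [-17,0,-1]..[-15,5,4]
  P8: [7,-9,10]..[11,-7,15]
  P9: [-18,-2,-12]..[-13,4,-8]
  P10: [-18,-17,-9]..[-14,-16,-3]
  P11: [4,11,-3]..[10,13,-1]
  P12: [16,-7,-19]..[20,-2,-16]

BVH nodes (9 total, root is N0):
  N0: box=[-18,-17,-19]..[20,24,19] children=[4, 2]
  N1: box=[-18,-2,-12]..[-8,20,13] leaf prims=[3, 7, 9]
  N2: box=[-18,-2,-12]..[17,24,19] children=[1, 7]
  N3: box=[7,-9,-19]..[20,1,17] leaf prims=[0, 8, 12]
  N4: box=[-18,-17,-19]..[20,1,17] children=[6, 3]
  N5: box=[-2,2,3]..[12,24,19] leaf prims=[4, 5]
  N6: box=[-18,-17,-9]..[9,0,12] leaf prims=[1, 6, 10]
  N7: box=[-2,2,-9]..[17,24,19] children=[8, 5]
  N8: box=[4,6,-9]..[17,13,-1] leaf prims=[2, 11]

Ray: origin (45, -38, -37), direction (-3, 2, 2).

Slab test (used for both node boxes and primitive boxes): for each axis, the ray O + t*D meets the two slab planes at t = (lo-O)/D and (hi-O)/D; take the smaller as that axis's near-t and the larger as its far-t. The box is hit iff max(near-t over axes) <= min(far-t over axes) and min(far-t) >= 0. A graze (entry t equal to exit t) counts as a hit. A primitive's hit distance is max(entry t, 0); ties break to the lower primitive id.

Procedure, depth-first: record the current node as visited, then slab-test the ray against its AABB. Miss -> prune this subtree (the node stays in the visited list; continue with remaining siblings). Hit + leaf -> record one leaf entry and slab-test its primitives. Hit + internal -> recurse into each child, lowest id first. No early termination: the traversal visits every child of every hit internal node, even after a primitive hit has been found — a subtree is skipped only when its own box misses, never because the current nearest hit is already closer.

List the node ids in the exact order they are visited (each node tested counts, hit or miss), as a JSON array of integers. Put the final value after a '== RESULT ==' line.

Traverse from the root:
N0 x:[25/3,21] y:[21/2,31] z:[9,28] -> hit [21/2,21], descend [2, 4]
  N2 x:[28/3,21] y:[18,31] z:[25/2,28] -> hit [18,21], descend [1, 7]
    N1 x:[53/3,21] y:[18,29] z:[25/2,25] -> hit [18,21] leaf, test {P3(miss), P7@t=20, P9(miss)}
    N7 x:[28/3,47/3] y:[20,31] z:[14,28] -> miss, prune
  N4 x:[25/3,21] y:[21/2,39/2] z:[9,27] -> hit [21/2,39/2], descend [3, 6]
    N3 x:[25/3,38/3] y:[29/2,39/2] z:[9,27] -> miss, prune
    N6 x:[12,21] y:[21/2,19] z:[14,49/2] -> hit [14,19] leaf, test {P1(miss), P6(miss), P10(miss)}

Summary -> nodes [0, 2, 1, 7, 4, 3, 6]; box-tests=7; leaf-entries=2; first=P7

== RESULT ==
[0, 2, 1, 7, 4, 3, 6]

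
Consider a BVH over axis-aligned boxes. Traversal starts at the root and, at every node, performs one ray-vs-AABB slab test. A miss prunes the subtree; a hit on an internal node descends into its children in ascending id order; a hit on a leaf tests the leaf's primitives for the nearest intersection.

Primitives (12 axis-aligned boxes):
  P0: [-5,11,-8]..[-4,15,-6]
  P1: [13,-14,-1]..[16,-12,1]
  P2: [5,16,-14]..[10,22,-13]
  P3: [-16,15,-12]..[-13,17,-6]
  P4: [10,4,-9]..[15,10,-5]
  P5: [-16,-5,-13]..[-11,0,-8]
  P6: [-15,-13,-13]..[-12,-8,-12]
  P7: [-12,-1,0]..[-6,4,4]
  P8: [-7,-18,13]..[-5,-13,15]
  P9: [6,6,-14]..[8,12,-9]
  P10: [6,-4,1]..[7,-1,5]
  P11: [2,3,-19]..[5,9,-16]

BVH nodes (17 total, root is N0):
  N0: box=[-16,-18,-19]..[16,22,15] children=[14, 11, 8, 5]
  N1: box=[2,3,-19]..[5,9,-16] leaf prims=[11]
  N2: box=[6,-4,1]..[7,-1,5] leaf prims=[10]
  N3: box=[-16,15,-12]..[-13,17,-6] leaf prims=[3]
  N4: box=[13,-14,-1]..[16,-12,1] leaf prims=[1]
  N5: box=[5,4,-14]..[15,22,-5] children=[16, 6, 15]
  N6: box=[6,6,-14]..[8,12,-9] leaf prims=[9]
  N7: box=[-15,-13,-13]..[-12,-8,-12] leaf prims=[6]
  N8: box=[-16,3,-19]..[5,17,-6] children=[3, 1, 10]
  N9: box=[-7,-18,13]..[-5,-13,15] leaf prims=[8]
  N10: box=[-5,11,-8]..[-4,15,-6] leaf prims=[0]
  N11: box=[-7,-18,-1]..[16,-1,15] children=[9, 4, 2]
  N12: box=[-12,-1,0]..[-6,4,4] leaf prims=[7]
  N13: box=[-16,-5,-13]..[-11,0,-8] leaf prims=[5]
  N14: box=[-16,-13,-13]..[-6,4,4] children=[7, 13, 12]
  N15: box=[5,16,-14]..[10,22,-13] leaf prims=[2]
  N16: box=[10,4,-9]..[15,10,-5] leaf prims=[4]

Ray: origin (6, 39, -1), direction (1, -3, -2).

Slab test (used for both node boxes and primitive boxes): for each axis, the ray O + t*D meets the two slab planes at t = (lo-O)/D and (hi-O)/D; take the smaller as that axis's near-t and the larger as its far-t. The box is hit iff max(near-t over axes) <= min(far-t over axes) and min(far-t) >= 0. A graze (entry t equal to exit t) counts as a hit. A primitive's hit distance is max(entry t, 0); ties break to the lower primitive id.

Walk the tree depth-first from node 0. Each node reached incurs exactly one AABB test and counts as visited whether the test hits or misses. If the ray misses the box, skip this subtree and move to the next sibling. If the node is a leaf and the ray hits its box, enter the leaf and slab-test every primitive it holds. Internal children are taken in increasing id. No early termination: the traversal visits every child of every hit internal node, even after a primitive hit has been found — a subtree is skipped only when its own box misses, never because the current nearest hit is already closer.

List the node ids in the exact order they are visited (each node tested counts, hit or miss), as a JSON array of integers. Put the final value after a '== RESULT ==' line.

Traverse from the root:
N0 x:[-22,10] y:[17/3,19] z:[-8,9] -> hit [17/3,9], descend [5, 8, 11, 14]
  N5 x:[-1,9] y:[17/3,35/3] z:[2,13/2] -> hit [17/3,13/2], descend [6, 15, 16]
    N6 x:[0,2] y:[9,11] z:[4,13/2] -> miss, prune
    N15 x:[-1,4] y:[17/3,23/3] z:[6,13/2] -> miss, prune
    N16 x:[4,9] y:[29/3,35/3] z:[2,4] -> miss, prune
  N8 x:[-22,-1] y:[22/3,12] z:[5/2,9] -> miss, prune
  N11 x:[-13,10] y:[40/3,19] z:[-8,0] -> miss, prune
  N14 x:[-22,-12] y:[35/3,52/3] z:[-5/2,6] -> miss, prune

8 AABB tests over nodes [0, 5, 6, 15, 16, 8, 11, 14]; 0 leaves entered; closest miss.

== RESULT ==
[0, 5, 6, 15, 16, 8, 11, 14]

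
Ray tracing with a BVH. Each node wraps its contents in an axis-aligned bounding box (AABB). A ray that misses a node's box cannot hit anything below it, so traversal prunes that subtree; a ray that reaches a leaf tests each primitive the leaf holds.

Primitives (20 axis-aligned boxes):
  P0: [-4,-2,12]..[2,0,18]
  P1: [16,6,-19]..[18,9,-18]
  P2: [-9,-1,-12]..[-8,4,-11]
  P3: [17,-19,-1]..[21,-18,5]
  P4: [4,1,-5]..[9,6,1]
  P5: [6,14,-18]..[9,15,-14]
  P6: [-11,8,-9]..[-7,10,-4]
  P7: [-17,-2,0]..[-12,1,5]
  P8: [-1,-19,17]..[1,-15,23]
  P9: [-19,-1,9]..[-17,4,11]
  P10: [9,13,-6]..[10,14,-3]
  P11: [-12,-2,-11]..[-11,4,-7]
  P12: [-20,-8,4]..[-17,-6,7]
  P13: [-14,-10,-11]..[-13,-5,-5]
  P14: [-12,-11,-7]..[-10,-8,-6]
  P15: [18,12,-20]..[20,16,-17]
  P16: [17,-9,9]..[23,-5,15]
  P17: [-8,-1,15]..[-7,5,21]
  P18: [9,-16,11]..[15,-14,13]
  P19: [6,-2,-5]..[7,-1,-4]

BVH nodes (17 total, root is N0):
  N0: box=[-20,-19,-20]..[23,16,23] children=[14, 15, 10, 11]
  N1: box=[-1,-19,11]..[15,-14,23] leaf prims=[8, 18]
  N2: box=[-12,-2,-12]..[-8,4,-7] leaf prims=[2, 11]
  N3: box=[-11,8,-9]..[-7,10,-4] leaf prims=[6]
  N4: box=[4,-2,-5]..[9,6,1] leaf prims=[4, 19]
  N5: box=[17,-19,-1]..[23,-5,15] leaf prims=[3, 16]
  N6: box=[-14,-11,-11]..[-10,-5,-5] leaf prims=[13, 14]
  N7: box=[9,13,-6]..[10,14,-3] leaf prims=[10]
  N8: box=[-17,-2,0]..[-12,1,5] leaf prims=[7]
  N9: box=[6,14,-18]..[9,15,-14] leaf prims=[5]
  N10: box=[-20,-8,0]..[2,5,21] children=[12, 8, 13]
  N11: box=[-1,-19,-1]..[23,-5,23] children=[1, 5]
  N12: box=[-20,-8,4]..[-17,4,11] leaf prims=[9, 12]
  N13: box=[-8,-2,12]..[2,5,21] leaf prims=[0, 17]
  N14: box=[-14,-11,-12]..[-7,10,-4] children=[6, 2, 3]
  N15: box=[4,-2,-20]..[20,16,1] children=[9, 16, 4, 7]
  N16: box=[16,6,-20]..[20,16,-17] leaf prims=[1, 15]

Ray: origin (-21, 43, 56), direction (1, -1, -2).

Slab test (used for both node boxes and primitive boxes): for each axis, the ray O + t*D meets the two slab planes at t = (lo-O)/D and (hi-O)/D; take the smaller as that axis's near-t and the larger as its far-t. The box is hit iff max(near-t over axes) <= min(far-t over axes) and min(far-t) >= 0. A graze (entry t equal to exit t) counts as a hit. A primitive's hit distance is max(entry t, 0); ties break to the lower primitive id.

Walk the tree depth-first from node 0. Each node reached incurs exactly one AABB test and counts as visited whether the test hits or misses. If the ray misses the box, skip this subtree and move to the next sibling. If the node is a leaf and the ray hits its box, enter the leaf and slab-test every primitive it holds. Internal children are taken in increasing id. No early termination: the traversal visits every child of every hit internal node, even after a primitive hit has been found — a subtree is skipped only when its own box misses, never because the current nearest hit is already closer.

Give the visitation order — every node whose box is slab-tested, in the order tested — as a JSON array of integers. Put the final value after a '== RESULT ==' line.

Trace the traversal:
N0 x:[1,44] y:[27,62] z:[33/2,38] -> hit [27,38], descend [10, 11, 14, 15]
  N10 x:[1,23] y:[38,51] z:[35/2,28] -> miss, prune
  N11 x:[20,44] y:[48,62] z:[33/2,57/2] -> miss, prune
  N14 x:[7,14] y:[33,54] z:[30,34] -> miss, prune
  N15 x:[25,41] y:[27,45] z:[55/2,38] -> hit [55/2,38], descend [4, 7, 9, 16]
    N4 x:[25,30] y:[37,45] z:[55/2,61/2] -> miss, prune
    N7 x:[30,31] y:[29,30] z:[59/2,31] -> hit [30,30] leaf, test {P10@t=30}
    N9 x:[27,30] y:[28,29] z:[35,37] -> miss, prune
    N16 x:[37,41] y:[27,37] z:[73/2,38] -> hit [37,37] leaf, test {P1@t=37, P15(miss)}

Visited [0, 10, 11, 14, 15, 4, 7, 9, 16]. Tests: 9 box, 2 leaf. Nearest: P10.

== RESULT ==
[0, 10, 11, 14, 15, 4, 7, 9, 16]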